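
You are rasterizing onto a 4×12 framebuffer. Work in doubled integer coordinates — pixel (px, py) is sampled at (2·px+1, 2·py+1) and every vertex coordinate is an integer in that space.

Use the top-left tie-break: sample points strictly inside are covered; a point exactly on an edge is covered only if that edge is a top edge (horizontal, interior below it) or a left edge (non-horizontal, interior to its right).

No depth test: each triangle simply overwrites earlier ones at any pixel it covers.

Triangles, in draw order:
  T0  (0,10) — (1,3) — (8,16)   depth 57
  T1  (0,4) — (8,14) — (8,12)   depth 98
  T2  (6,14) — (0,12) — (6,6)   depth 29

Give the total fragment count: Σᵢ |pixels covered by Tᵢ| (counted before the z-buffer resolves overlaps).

T0:
  2·area = 62
  edge (0, 10)→(1, 3): d=(1,-7) top-left  bias=+0
  edge (1, 3)→(8, 16): d=(7,13) right/bottom  bias=-1
  edge (8, 16)→(0, 10): d=(-8,-6) top-left  bias=+0
    (0,1)@(1, 3): e=[0,0,62] → ·  [on edge]
    (0,2)@(1, 5): e=[2,14,46] → █
    (1,2)@(3, 5): e=[16,-12,58] → ·
    (0,3)@(1, 7): e=[4,28,30] → █
    (1,3)@(3, 7): e=[18,2,42] → █
    (2,3)@(5, 7): e=[32,-24,54] → ·
    (0,4)@(1, 9): e=[6,42,14] → █
    (2,4)@(5, 9): e=[34,-10,38] → ·
    (0,5)@(1, 11): e=[8,56,-2] → ·
    (1,5)@(3, 11): e=[22,30,10] → █
    (2,5)@(5, 11): e=[36,4,22] → █
    (3,5)@(7, 11): e=[50,-22,34] → ·
  covered (9 px):
    · · · ·
    · · · ·
    █ · · ·
    █ █ · ·
    █ █ · ·
    · █ █ ·
    · · █ ·
    · · · █
    · · · ·
    · · · ·
    · · · ·
    · · · ·
T1:
  2·area = 16  (B↔C swapped to make it positive)
  edge (0, 4)→(8, 12): d=(8,8) right/bottom  bias=-1
  edge (8, 12)→(8, 14): d=(0,2) right/bottom  bias=-1
  edge (8, 14)→(0, 4): d=(-8,-10) top-left  bias=+0
    (0,2)@(1, 5): e=[0,14,2] → ·  [on edge]
    (1,3)@(3, 7): e=[0,10,6] → ·  [on edge]
    (2,4)@(5, 9): e=[0,6,10] → ·  [on edge]
    (3,5)@(7, 11): e=[0,2,14] → ·  [on edge]
  covered (0 px):
    · · · ·
    · · · ·
    · · · ·
    · · · ·
    · · · ·
    · · · ·
    · · · ·
    · · · ·
    · · · ·
    · · · ·
    · · · ·
    · · · ·
T2:
  2·area = 48
  edge (6, 14)→(0, 12): d=(-6,-2) top-left  bias=+0
  edge (0, 12)→(6, 6): d=(6,-6) top-left  bias=+0
  edge (6, 6)→(6, 14): d=(0,8) right/bottom  bias=-1
    (3,2)@(7, 5): e=[56,0,-8] → ·  [on edge]
    (2,3)@(5, 7): e=[40,0,8] → █  [on edge]
    (3,3)@(7, 7): e=[44,12,-8] → ·
    (1,4)@(3, 9): e=[24,0,24] → █  [on edge]
    (3,4)@(7, 9): e=[32,24,-8] → ·
    (0,5)@(1, 11): e=[8,0,40] → █  [on edge]
    (3,5)@(7, 11): e=[20,36,-8] → ·
    (0,6)@(1, 13): e=[-4,12,40] → ·
    (1,6)@(3, 13): e=[0,24,24] → █  [on edge]
    (3,6)@(7, 13): e=[8,48,-8] → ·
    (1,7)@(3, 15): e=[-12,36,24] → ·
    (2,7)@(5, 15): e=[-8,48,8] → ·
  covered (8 px):
    · · · ·
    · · · ·
    · · · ·
    · · █ ·
    · █ █ ·
    █ █ █ ·
    · █ █ ·
    · · · ·
    · · · ·
    · · · ·
    · · · ·
    · · · ·

Final: 17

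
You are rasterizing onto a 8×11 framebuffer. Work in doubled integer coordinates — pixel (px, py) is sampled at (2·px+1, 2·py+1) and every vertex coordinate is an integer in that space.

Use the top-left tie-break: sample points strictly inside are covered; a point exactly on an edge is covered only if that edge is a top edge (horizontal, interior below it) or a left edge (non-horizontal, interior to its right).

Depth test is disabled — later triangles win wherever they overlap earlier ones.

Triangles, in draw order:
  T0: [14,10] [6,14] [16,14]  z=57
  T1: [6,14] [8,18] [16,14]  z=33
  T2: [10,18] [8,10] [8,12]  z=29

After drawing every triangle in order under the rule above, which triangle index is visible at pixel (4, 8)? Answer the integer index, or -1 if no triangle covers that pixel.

T0:
  2·area = 40  (B↔C swapped to make it positive)
  edge (14, 10)→(16, 14): d=(2,4) right/bottom  bias=-1
  edge (16, 14)→(6, 14): d=(-10,0) right/bottom  bias=-1
  edge (6, 14)→(14, 10): d=(8,-4) top-left  bias=+0
    (6,5)@(13, 11): e=[6,30,4] → █
    (7,5)@(15, 11): e=[-2,30,12] → ·
    (4,6)@(9, 13): e=[26,10,4] → █
    (5,6)@(11, 13): e=[18,10,12] → █
    (7,6)@(15, 13): e=[2,10,28] → █
    (4,7)@(9, 15): e=[30,-10,20] → ·
    (5,7)@(11, 15): e=[22,-10,28] → ·
    (6,7)@(13, 15): e=[14,-10,36] → ·
    (7,7)@(15, 15): e=[6,-10,44] → ·
  covered (5 px):
    · · · · · · · ·
    · · · · · · · ·
    · · · · · · · ·
    · · · · · · · ·
    · · · · · · · ·
    · · · · · · █ ·
    · · · · █ █ █ █
    · · · · · · · ·
    · · · · · · · ·
    · · · · · · · ·
    · · · · · · · ·
T1:
  2·area = 40  (B↔C swapped to make it positive)
  edge (6, 14)→(16, 14): d=(10,0) top-left  bias=+0
  edge (16, 14)→(8, 18): d=(-8,4) right/bottom  bias=-1
  edge (8, 18)→(6, 14): d=(-2,-4) top-left  bias=+0
    (3,7)@(7, 15): e=[10,28,2] → █
    (4,7)@(9, 15): e=[10,20,10] → █
    (5,7)@(11, 15): e=[10,12,18] → █
    (6,7)@(13, 15): e=[10,4,26] → █
    (7,7)@(15, 15): e=[10,-4,34] → ·
    (3,8)@(7, 17): e=[30,12,-2] → ·
    (4,8)@(9, 17): e=[30,4,6] → █
    (5,8)@(11, 17): e=[30,-4,14] → ·
    (6,8)@(13, 17): e=[30,-12,22] → ·
    (4,9)@(9, 19): e=[50,-12,2] → ·
  covered (5 px):
    · · · · · · · ·
    · · · · · · · ·
    · · · · · · · ·
    · · · · · · · ·
    · · · · · · · ·
    · · · · · · · ·
    · · · · · · · ·
    · · · █ █ █ █ ·
    · · · · █ · · ·
    · · · · · · · ·
    · · · · · · · ·
T2:
  2·area = 4  (B↔C swapped to make it positive)
  edge (10, 18)→(8, 12): d=(-2,-6) top-left  bias=+0
  edge (8, 12)→(8, 10): d=(0,-2) top-left  bias=+0
  edge (8, 10)→(10, 18): d=(2,8) right/bottom  bias=-1
    (2,1)@(5, 3): e=[0,-6,10] → ·  [on edge]
    (3,4)@(7, 9): e=[0,-2,6] → ·  [on edge]
    (4,7)@(9, 15): e=[0,2,2] → █  [on edge]
    (5,7)@(11, 15): e=[12,6,-14] → ·
    (4,8)@(9, 17): e=[-4,2,6] → ·
    (5,10)@(11, 21): e=[0,6,-2] → ·  [on edge]
  covered (1 px):
    · · · · · · · ·
    · · · · · · · ·
    · · · · · · · ·
    · · · · · · · ·
    · · · · · · · ·
    · · · · · · · ·
    · · · · · · · ·
    · · · · █ · · ·
    · · · · · · · ·
    · · · · · · · ·
    · · · · · · · ·

Z-buffer (winner per pixel, '.' = empty):
  . . . . . . . .
  . . . . . . . .
  . . . . . . . .
  . . . . . . . .
  . . . . . . . .
  . . . . . . 0 .
  . . . . 0 0 0 0
  . . . 1 2 1 1 .
  . . . . 1 . . .
  . . . . . . . .
  . . . . . . . .

Answer: 1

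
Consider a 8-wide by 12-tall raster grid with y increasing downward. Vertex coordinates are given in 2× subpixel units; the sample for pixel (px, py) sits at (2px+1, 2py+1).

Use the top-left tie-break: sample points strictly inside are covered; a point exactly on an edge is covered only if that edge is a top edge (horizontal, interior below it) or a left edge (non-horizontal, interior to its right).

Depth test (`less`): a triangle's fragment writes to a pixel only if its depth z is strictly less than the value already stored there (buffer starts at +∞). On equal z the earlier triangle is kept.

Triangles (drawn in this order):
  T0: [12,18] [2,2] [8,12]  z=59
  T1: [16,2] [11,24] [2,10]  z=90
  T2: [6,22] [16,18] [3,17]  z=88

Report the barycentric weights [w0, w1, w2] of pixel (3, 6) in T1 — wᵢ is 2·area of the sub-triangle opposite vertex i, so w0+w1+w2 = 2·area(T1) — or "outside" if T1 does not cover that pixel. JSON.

T0:
  2·area = 4  (B↔C swapped to make it positive)
  edge (12, 18)→(8, 12): d=(-4,-6) top-left  bias=+0
  edge (8, 12)→(2, 2): d=(-6,-10) top-left  bias=+0
  edge (2, 2)→(12, 18): d=(10,16) right/bottom  bias=-1
    (2,3)@(5, 7): e=[2,0,2] → X  [on edge]
    (3,3)@(7, 7): e=[14,20,-30] → .
    (2,4)@(5, 9): e=[-6,-12,22] → .
    (5,8)@(11, 17): e=[-2,0,6] → .  [on edge]
  covered (1 px):
    . . . . . . . .
    . . . . . . . .
    . . . . . . . .
    . . X . . . . .
    . . . . . . . .
    . . . . . . . .
    . . . . . . . .
    . . . . . . . .
    . . . . . . . .
    . . . . . . . .
    . . . . . . . .
    . . . . . . . .
T1:
  2·area = 268
  edge (16, 2)→(11, 24): d=(-5,22) right/bottom  bias=-1
  edge (11, 24)→(2, 10): d=(-9,-14) top-left  bias=+0
  edge (2, 10)→(16, 2): d=(14,-8) top-left  bias=+0
    (7,1)@(15, 3): e=[17,245,6] → X
    (5,2)@(11, 5): e=[95,171,2] → X
    (6,2)@(13, 5): e=[51,199,18] → X
    (4,3)@(9, 7): e=[129,125,14] → X
    (7,3)@(15, 7): e=[-3,209,62] → .
    (2,4)@(5, 9): e=[207,51,10] → X
    (3,4)@(7, 9): e=[163,79,26] → X
    (7,4)@(15, 9): e=[-13,191,90] → .
    (1,5)@(3, 11): e=[241,5,22] → X
    (7,5)@(15, 11): e=[-23,173,118] → .
    (1,6)@(3, 13): e=[231,-13,50] → .
    (2,6)@(5, 13): e=[187,15,66] → X
  covered (34 px):
    . . . . . . . .
    . . . . . . . X
    . . . . . X X X
    . . . . X X X .
    . . X X X X X .
    . X X X X X X .
    . . X X X X X .
    . . . X X X X .
    . . . X X X . .
    . . . . X X . .
    . . . . . X . .
    . . . . . X . .
T2:
  2·area = 62  (B↔C swapped to make it positive)
  edge (6, 22)→(3, 17): d=(-3,-5) top-left  bias=+0
  edge (3, 17)→(16, 18): d=(13,1) right/bottom  bias=-1
  edge (16, 18)→(6, 22): d=(-10,4) right/bottom  bias=-1
    (1,8)@(3, 17): e=[0,0,62] → .  [on edge]
    (2,9)@(5, 19): e=[4,24,34] → X
    (3,9)@(7, 19): e=[14,22,26] → X
    (4,9)@(9, 19): e=[24,20,18] → X
    (5,9)@(11, 19): e=[34,18,10] → X
    (6,9)@(13, 19): e=[44,16,2] → X
    (7,9)@(15, 19): e=[54,14,-6] → .
    (2,10)@(5, 21): e=[-2,50,14] → .
    (3,10)@(7, 21): e=[8,48,6] → X
    (4,10)@(9, 21): e=[18,46,-2] → .
    (5,10)@(11, 21): e=[28,44,-10] → .
    (6,10)@(13, 21): e=[38,42,-18] → .
  covered (6 px):
    . . . . . . . .
    . . . . . . . .
    . . . . . . . .
    . . . . . . . .
    . . . . . . . .
    . . . . . . . .
    . . . . . . . .
    . . . . . . . .
    . . . . . . . .
    . . X X X X X .
    . . . X . . . .
    . . . . . . . .

Answer: [43,82,143]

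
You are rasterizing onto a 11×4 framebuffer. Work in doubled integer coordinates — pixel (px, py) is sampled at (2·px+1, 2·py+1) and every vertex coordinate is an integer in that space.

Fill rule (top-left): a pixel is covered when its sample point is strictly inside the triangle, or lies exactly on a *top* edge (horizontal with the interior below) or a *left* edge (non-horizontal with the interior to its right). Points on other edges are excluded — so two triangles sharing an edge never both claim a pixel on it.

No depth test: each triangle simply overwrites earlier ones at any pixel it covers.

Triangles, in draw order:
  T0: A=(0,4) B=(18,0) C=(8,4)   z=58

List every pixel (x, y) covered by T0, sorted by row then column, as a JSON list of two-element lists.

T0:
  2·area = 32
  edge (0, 4)→(18, 0): d=(18,-4) top-left  bias=+0
  edge (18, 0)→(8, 4): d=(-10,4) right/bottom  bias=-1
  edge (8, 4)→(0, 4): d=(-8,0) right/bottom  bias=-1
    (7,0)@(15, 1): e=[6,2,24] → █
    (8,0)@(17, 1): e=[14,-6,24] → ·
    (2,1)@(5, 3): e=[2,22,8] → █
    (3,1)@(7, 3): e=[10,14,8] → █
    (4,1)@(9, 3): e=[18,6,8] → █
    (5,1)@(11, 3): e=[26,-2,8] → ·
    (7,1)@(15, 3): e=[42,-18,8] → ·
    (2,2)@(5, 5): e=[38,2,-8] → ·
    (3,2)@(7, 5): e=[46,-6,-8] → ·
    (4,2)@(9, 5): e=[54,-14,-8] → ·
  covered (4 px):
    · · · · · · · █ · · ·
    · · █ █ █ · · · · · ·
    · · · · · · · · · · ·
    · · · · · · · · · · ·

Final: [[7,0],[2,1],[3,1],[4,1]]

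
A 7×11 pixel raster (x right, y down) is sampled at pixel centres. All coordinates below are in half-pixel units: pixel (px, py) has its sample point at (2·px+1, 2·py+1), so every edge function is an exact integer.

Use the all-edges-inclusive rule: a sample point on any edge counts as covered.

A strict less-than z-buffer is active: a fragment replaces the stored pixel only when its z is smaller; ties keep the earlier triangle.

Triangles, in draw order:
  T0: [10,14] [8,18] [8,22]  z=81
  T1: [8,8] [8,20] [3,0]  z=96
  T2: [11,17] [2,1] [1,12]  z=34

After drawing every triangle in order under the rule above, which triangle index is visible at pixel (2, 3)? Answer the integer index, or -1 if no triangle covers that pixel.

T0:
  2·area = 8  (B↔C swapped to make it positive)
  edge (10, 14)→(8, 22): d=(-2,8) inclusive
  edge (8, 22)→(8, 18): d=(0,-4) inclusive
  edge (8, 18)→(10, 14): d=(2,-4) inclusive
    (4,8)@(9, 17): e=[2,4,2] → #
    (5,8)@(11, 17): e=[-14,12,10] → ·
    (4,9)@(9, 19): e=[-2,4,6] → ·
  covered (1 px):
    · · · · · · ·
    · · · · · · ·
    · · · · · · ·
    · · · · · · ·
    · · · · · · ·
    · · · · · · ·
    · · · · · · ·
    · · · · · · ·
    · · · · # · ·
    · · · · · · ·
    · · · · · · ·
T1:
  2·area = 60
  edge (8, 8)→(8, 20): d=(0,12) inclusive
  edge (8, 20)→(3, 0): d=(-5,-20) inclusive
  edge (3, 0)→(8, 8): d=(5,8) inclusive
    (2,2)@(5, 5): e=[36,15,9] → #
    (3,2)@(7, 5): e=[12,55,-7] → ·
    (2,3)@(5, 7): e=[36,5,19] → #
    (3,3)@(7, 7): e=[12,45,3] → #
    (4,3)@(9, 7): e=[-12,85,-13] → ·
    (2,4)@(5, 9): e=[36,-5,29] → ·
    (3,4)@(7, 9): e=[12,35,13] → #
    (4,4)@(9, 9): e=[-12,75,-3] → ·
    (3,5)@(7, 11): e=[12,25,23] → #
    (4,5)@(9, 11): e=[-12,65,7] → ·
    (3,6)@(7, 13): e=[12,15,33] → #
    (4,6)@(9, 13): e=[-12,55,17] → ·
  covered (7 px):
    · · · · · · ·
    · · · · · · ·
    · · # · · · ·
    · · # # · · ·
    · · · # · · ·
    · · · # · · ·
    · · · # · · ·
    · · · # · · ·
    · · · · · · ·
    · · · · · · ·
    · · · · · · ·
T2:
  2·area = 115  (B↔C swapped to make it positive)
  edge (11, 17)→(1, 12): d=(-10,-5) inclusive
  edge (1, 12)→(2, 1): d=(1,-11) inclusive
  edge (2, 1)→(11, 17): d=(9,16) inclusive
    (1,1)@(3, 3): e=[100,13,2] → #
    (2,1)@(5, 3): e=[110,35,-30] → ·
    (1,2)@(3, 5): e=[80,15,20] → #
    (2,2)@(5, 5): e=[90,37,-12] → ·
    (1,3)@(3, 7): e=[60,17,38] → #
    (2,3)@(5, 7): e=[70,39,6] → #
    (3,3)@(7, 7): e=[80,61,-26] → ·
    (1,4)@(3, 9): e=[40,19,56] → #
    (3,4)@(7, 9): e=[60,63,-8] → ·
    (1,5)@(3, 11): e=[20,21,74] → #
    (3,5)@(7, 11): e=[40,65,10] → #
    (4,5)@(9, 11): e=[50,87,-22] → ·
    (1,6)@(3, 13): e=[0,23,92] → #  [on edge]
    (3,7)@(7, 15): e=[0,69,46] → #  [on edge]
    (5,8)@(11, 17): e=[0,115,0] → #  [on edge]
  covered (15 px):
    · · · · · · ·
    · # · · · · ·
    · # · · · · ·
    · # # · · · ·
    · # # · · · ·
    · # # # · · ·
    · # # # · · ·
    · · · # # · ·
    · · · · · # ·
    · · · · · · ·
    · · · · · · ·

Z-buffer (winner per pixel, '.' = empty):
  . . . . . . .
  . 2 . . . . .
  . 2 1 . . . .
  . 2 2 1 . . .
  . 2 2 1 . . .
  . 2 2 2 . . .
  . 2 2 2 . . .
  . . . 2 2 . .
  . . . . 0 2 .
  . . . . . . .
  . . . . . . .

Final: 2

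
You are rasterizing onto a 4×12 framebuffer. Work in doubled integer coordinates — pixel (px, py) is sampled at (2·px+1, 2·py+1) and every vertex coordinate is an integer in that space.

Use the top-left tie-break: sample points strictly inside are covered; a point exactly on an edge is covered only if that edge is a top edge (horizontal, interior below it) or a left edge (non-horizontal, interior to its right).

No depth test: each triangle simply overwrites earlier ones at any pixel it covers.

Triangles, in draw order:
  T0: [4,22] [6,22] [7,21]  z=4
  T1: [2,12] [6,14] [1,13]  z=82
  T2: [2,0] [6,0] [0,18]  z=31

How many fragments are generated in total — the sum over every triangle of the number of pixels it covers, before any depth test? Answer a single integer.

T0:
  2·area = 2  (B↔C swapped to make it positive)
  edge (4, 22)→(7, 21): d=(3,-1) top-left  bias=+0
  edge (7, 21)→(6, 22): d=(-1,1) right/bottom  bias=-1
  edge (6, 22)→(4, 22): d=(-2,0) right/bottom  bias=-1
    (3,10)@(7, 21): e=[0,0,2] → .  [on edge]
    (0,11)@(1, 23): e=[0,4,-2] → .  [on edge]
    (2,11)@(5, 23): e=[4,0,-2] → .  [on edge]
  covered (0 px):
    . . . .
    . . . .
    . . . .
    . . . .
    . . . .
    . . . .
    . . . .
    . . . .
    . . . .
    . . . .
    . . . .
    . . . .
T1:
  2·area = 6
  edge (2, 12)→(6, 14): d=(4,2) right/bottom  bias=-1
  edge (6, 14)→(1, 13): d=(-5,-1) top-left  bias=+0
  edge (1, 13)→(2, 12): d=(1,-1) top-left  bias=+0
    (3,3)@(7, 7): e=[-30,36,0] → .  [on edge]
    (2,4)@(5, 9): e=[-18,24,0] → .  [on edge]
    (1,5)@(3, 11): e=[-6,12,0] → .  [on edge]
    (0,6)@(1, 13): e=[6,0,0] → X  [on edge]
    (1,6)@(3, 13): e=[2,2,2] → X
    (2,6)@(5, 13): e=[-2,4,4] → .
    (0,7)@(1, 15): e=[14,-10,2] → .
    (1,7)@(3, 15): e=[10,-8,4] → .
  covered (2 px):
    . . . .
    . . . .
    . . . .
    . . . .
    . . . .
    . . . .
    X X . .
    . . . .
    . . . .
    . . . .
    . . . .
    . . . .
T2:
  2·area = 72
  edge (2, 0)→(6, 0): d=(4,0) top-left  bias=+0
  edge (6, 0)→(0, 18): d=(-6,18) right/bottom  bias=-1
  edge (0, 18)→(2, 0): d=(2,-18) top-left  bias=+0
    (1,0)@(3, 1): e=[4,48,20] → X
    (2,0)@(5, 1): e=[4,12,56] → X
    (3,0)@(7, 1): e=[4,-24,92] → .
    (1,1)@(3, 3): e=[12,36,24] → X
    (2,1)@(5, 3): e=[12,0,60] → .  [on edge]
    (1,2)@(3, 5): e=[20,24,28] → X
    (2,2)@(5, 5): e=[20,-12,64] → .
    (1,3)@(3, 7): e=[28,12,32] → X
    (2,3)@(5, 7): e=[28,-24,68] → .
    (0,4)@(1, 9): e=[36,36,0] → X  [on edge]
    (1,4)@(3, 9): e=[36,0,36] → .  [on edge]
    (0,5)@(1, 11): e=[44,24,4] → X
    (0,7)@(1, 15): e=[60,0,12] → .  [on edge]
  covered (8 px):
    . X X .
    . X . .
    . X . .
    . X . .
    X . . .
    X . . .
    X . . .
    . . . .
    . . . .
    . . . .
    . . . .
    . . . .

Result: 10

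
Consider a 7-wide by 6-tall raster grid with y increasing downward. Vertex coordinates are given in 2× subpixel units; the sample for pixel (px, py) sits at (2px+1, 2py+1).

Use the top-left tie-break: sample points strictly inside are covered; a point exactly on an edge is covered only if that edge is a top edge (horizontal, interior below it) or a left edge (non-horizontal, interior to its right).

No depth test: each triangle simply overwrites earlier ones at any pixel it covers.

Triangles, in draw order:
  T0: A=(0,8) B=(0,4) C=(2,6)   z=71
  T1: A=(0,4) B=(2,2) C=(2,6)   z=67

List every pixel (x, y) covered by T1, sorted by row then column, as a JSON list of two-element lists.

T0:
  2·area = 8
  edge (0, 8)→(0, 4): d=(0,-4) top-left  bias=+0
  edge (0, 4)→(2, 6): d=(2,2) right/bottom  bias=-1
  edge (2, 6)→(0, 8): d=(-2,2) right/bottom  bias=-1
    (3,0)@(7, 1): e=[28,-20,0] → ·  [on edge]
    (2,1)@(5, 3): e=[20,-12,0] → ·  [on edge]
    (0,2)@(1, 5): e=[4,0,4] → ·  [on edge]
    (1,2)@(3, 5): e=[12,-4,0] → ·  [on edge]
    (0,3)@(1, 7): e=[4,4,0] → ·  [on edge]
    (1,3)@(3, 7): e=[12,0,-4] → ·  [on edge]
    (2,4)@(5, 9): e=[20,0,-12] → ·  [on edge]
    (3,5)@(7, 11): e=[28,0,-20] → ·  [on edge]
  covered (0 px):
    · · · · · · ·
    · · · · · · ·
    · · · · · · ·
    · · · · · · ·
    · · · · · · ·
    · · · · · · ·
T1:
  2·area = 8
  edge (0, 4)→(2, 2): d=(2,-2) top-left  bias=+0
  edge (2, 2)→(2, 6): d=(0,4) right/bottom  bias=-1
  edge (2, 6)→(0, 4): d=(-2,-2) top-left  bias=+0
    (1,0)@(3, 1): e=[0,-4,12] → ·  [on edge]
    (0,1)@(1, 3): e=[0,4,4] → █  [on edge]
    (1,1)@(3, 3): e=[4,-4,8] → ·
    (0,2)@(1, 5): e=[4,4,0] → █  [on edge]
    (1,2)@(3, 5): e=[8,-4,4] → ·
    (0,3)@(1, 7): e=[8,4,-4] → ·
    (1,3)@(3, 7): e=[12,-4,0] → ·  [on edge]
    (2,4)@(5, 9): e=[20,-12,0] → ·  [on edge]
    (3,5)@(7, 11): e=[28,-20,0] → ·  [on edge]
  covered (2 px):
    · · · · · · ·
    █ · · · · · ·
    █ · · · · · ·
    · · · · · · ·
    · · · · · · ·
    · · · · · · ·

Answer: [[0,1],[0,2]]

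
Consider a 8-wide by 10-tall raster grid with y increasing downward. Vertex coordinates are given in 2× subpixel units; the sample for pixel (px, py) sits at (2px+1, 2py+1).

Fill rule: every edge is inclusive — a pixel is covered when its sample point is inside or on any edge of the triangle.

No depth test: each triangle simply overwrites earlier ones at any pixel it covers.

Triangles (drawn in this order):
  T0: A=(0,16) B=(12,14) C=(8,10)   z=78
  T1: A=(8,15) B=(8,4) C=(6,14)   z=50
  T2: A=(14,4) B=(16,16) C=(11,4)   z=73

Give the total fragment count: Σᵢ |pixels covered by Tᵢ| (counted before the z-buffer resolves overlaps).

T0:
  2·area = 56  (B↔C swapped to make it positive)
  edge (0, 16)→(8, 10): d=(8,-6) inclusive
  edge (8, 10)→(12, 14): d=(4,4) inclusive
  edge (12, 14)→(0, 16): d=(-12,2) inclusive
    (0,1)@(1, 3): e=[-98,0,154] → ·  [on edge]
    (1,2)@(3, 5): e=[-70,0,126] → ·  [on edge]
    (2,3)@(5, 7): e=[-42,0,98] → ·  [on edge]
    (3,4)@(7, 9): e=[-14,0,70] → ·  [on edge]
    (3,5)@(7, 11): e=[2,8,46] → █
    (4,5)@(9, 11): e=[14,0,42] → █  [on edge]
    (5,5)@(11, 11): e=[26,-8,38] → ·
    (2,6)@(5, 13): e=[6,24,26] → █
    (5,6)@(11, 13): e=[42,0,14] → █  [on edge]
    (6,6)@(13, 13): e=[54,-8,10] → ·
    (1,7)@(3, 15): e=[10,40,6] → █
    (3,7)@(7, 15): e=[34,24,-2] → ·
    (6,7)@(13, 15): e=[70,0,-14] → ·  [on edge]
    (7,8)@(15, 17): e=[98,0,-42] → ·  [on edge]
  covered (8 px):
    · · · · · · · ·
    · · · · · · · ·
    · · · · · · · ·
    · · · · · · · ·
    · · · · · · · ·
    · · · █ █ · · ·
    · · █ █ █ █ · ·
    · █ █ · · · · ·
    · · · · · · · ·
    · · · · · · · ·
T1:
  2·area = 22  (B↔C swapped to make it positive)
  edge (8, 15)→(6, 14): d=(-2,-1) inclusive
  edge (6, 14)→(8, 4): d=(2,-10) inclusive
  edge (8, 4)→(8, 15): d=(0,11) inclusive
    (3,4)@(7, 9): e=[11,0,11] → █  [on edge]
    (4,4)@(9, 9): e=[13,20,-11] → ·
    (3,5)@(7, 11): e=[7,4,11] → █
    (4,5)@(9, 11): e=[9,24,-11] → ·
    (3,6)@(7, 13): e=[3,8,11] → █
    (4,6)@(9, 13): e=[5,28,-11] → ·
    (3,7)@(7, 15): e=[-1,12,11] → ·
    (2,9)@(5, 19): e=[-11,0,33] → ·  [on edge]
  covered (3 px):
    · · · · · · · ·
    · · · · · · · ·
    · · · · · · · ·
    · · · · · · · ·
    · · · █ · · · ·
    · · · █ · · · ·
    · · · █ · · · ·
    · · · · · · · ·
    · · · · · · · ·
    · · · · · · · ·
T2:
  2·area = 36
  edge (14, 4)→(16, 16): d=(2,12) inclusive
  edge (16, 16)→(11, 4): d=(-5,-12) inclusive
  edge (11, 4)→(14, 4): d=(3,0) inclusive
    (6,2)@(13, 5): e=[14,19,3] → █
    (7,2)@(15, 5): e=[-10,43,3] → ·
    (6,3)@(13, 7): e=[18,9,9] → █
    (7,3)@(15, 7): e=[-6,33,9] → ·
    (6,4)@(13, 9): e=[22,-1,15] → ·
    (7,5)@(15, 11): e=[2,13,21] → █
    (7,6)@(15, 13): e=[6,3,27] → █
    (7,7)@(15, 15): e=[10,-7,33] → ·
  covered (4 px):
    · · · · · · · ·
    · · · · · · · ·
    · · · · · · █ ·
    · · · · · · █ ·
    · · · · · · · ·
    · · · · · · · █
    · · · · · · · █
    · · · · · · · ·
    · · · · · · · ·
    · · · · · · · ·

Result: 15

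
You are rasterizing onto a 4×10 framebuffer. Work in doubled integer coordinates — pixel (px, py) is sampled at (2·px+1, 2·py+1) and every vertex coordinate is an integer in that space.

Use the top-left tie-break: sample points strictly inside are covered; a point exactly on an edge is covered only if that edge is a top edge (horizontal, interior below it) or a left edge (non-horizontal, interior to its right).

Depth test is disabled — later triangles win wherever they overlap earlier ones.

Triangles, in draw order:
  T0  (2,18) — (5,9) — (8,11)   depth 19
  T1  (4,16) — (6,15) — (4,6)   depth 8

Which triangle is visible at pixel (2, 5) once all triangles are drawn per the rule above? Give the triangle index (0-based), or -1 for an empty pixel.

T0:
  2·area = 33
  edge (2, 18)→(5, 9): d=(3,-9) top-left  bias=+0
  edge (5, 9)→(8, 11): d=(3,2) right/bottom  bias=-1
  edge (8, 11)→(2, 18): d=(-6,7) right/bottom  bias=-1
    (3,1)@(7, 3): e=[0,-22,55] → ·  [on edge]
    (2,4)@(5, 9): e=[0,0,33] → ·  [on edge]
    (2,5)@(5, 11): e=[6,6,21] → █
    (3,5)@(7, 11): e=[24,2,7] → █
    (2,6)@(5, 13): e=[12,12,9] → █
    (3,6)@(7, 13): e=[30,8,-5] → ·
    (1,7)@(3, 15): e=[0,22,11] → █  [on edge]
    (2,7)@(5, 15): e=[18,18,-3] → ·
    (1,8)@(3, 17): e=[6,28,-1] → ·
  covered (4 px):
    · · · ·
    · · · ·
    · · · ·
    · · · ·
    · · · ·
    · · █ █
    · · █ ·
    · █ · ·
    · · · ·
    · · · ·
T1:
  2·area = 20  (B↔C swapped to make it positive)
  edge (4, 16)→(4, 6): d=(0,-10) top-left  bias=+0
  edge (4, 6)→(6, 15): d=(2,9) right/bottom  bias=-1
  edge (6, 15)→(4, 16): d=(-2,1) right/bottom  bias=-1
    (2,5)@(5, 11): e=[10,1,9] → █
    (3,5)@(7, 11): e=[30,-17,7] → ·
    (2,6)@(5, 13): e=[10,5,5] → █
    (3,6)@(7, 13): e=[30,-13,3] → ·
    (2,7)@(5, 15): e=[10,9,1] → █
    (3,7)@(7, 15): e=[30,-9,-1] → ·
    (2,8)@(5, 17): e=[10,13,-3] → ·
  covered (3 px):
    · · · ·
    · · · ·
    · · · ·
    · · · ·
    · · · ·
    · · █ ·
    · · █ ·
    · · █ ·
    · · · ·
    · · · ·

Z-buffer (winner per pixel, '.' = empty):
  . . . .
  . . . .
  . . . .
  . . . .
  . . . .
  . . 1 0
  . . 1 .
  . 0 1 .
  . . . .
  . . . .

Result: 1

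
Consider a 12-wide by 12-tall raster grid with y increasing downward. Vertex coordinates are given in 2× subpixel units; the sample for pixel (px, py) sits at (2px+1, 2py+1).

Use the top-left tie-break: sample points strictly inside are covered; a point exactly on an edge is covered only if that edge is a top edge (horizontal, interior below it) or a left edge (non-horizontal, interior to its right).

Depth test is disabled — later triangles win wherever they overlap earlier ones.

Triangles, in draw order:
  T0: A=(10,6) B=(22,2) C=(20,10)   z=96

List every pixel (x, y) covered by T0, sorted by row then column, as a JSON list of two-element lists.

T0:
  2·area = 88
  edge (10, 6)→(22, 2): d=(12,-4) top-left  bias=+0
  edge (22, 2)→(20, 10): d=(-2,8) right/bottom  bias=-1
  edge (20, 10)→(10, 6): d=(-10,-4) top-left  bias=+0
    (9,1)@(19, 3): e=[0,22,66] → #  [on edge]
    (10,1)@(21, 3): e=[8,6,74] → #
    (11,1)@(23, 3): e=[16,-10,82] → ·
    (6,2)@(13, 5): e=[0,66,22] → #  [on edge]
    (7,2)@(15, 5): e=[8,50,30] → #
    (8,2)@(17, 5): e=[16,34,38] → #
    (11,2)@(23, 5): e=[40,-14,62] → ·
    (3,3)@(7, 7): e=[0,110,-22] → ·  [on edge]
    (6,3)@(13, 7): e=[24,62,2] → #
    (10,3)@(21, 7): e=[56,-2,34] → ·
    (0,4)@(1, 9): e=[0,154,-66] → ·  [on edge]
    (6,4)@(13, 9): e=[48,58,-18] → ·
  covered (12 px):
    · · · · · · · · · · · ·
    · · · · · · · · · # # ·
    · · · · · · # # # # # ·
    · · · · · · # # # # · ·
    · · · · · · · · · # · ·
    · · · · · · · · · · · ·
    · · · · · · · · · · · ·
    · · · · · · · · · · · ·
    · · · · · · · · · · · ·
    · · · · · · · · · · · ·
    · · · · · · · · · · · ·
    · · · · · · · · · · · ·

Final: [[9,1],[10,1],[6,2],[7,2],[8,2],[9,2],[10,2],[6,3],[7,3],[8,3],[9,3],[9,4]]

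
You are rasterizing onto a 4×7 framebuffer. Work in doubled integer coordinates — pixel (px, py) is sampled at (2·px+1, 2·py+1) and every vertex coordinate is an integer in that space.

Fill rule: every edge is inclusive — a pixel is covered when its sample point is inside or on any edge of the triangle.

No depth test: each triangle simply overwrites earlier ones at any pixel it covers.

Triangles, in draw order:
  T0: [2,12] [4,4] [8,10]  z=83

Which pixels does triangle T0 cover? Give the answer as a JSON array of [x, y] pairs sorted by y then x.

T0:
  2·area = 44
  edge (2, 12)→(4, 4): d=(2,-8) inclusive
  edge (4, 4)→(8, 10): d=(4,6) inclusive
  edge (8, 10)→(2, 12): d=(-6,2) inclusive
    (2,3)@(5, 7): e=[14,6,24] → X
    (3,3)@(7, 7): e=[30,-6,20] → .
    (1,4)@(3, 9): e=[2,26,16] → X
    (3,4)@(7, 9): e=[34,2,8] → X
    (1,5)@(3, 11): e=[6,34,4] → X
    (2,5)@(5, 11): e=[22,22,0] → X  [on edge]
    (3,5)@(7, 11): e=[38,10,-4] → .
    (1,6)@(3, 13): e=[10,42,-8] → .
    (2,6)@(5, 13): e=[26,30,-12] → .
  covered (6 px):
    . . . .
    . . . .
    . . . .
    . . X .
    . X X X
    . X X .
    . . . .

Result: [[2,3],[1,4],[2,4],[3,4],[1,5],[2,5]]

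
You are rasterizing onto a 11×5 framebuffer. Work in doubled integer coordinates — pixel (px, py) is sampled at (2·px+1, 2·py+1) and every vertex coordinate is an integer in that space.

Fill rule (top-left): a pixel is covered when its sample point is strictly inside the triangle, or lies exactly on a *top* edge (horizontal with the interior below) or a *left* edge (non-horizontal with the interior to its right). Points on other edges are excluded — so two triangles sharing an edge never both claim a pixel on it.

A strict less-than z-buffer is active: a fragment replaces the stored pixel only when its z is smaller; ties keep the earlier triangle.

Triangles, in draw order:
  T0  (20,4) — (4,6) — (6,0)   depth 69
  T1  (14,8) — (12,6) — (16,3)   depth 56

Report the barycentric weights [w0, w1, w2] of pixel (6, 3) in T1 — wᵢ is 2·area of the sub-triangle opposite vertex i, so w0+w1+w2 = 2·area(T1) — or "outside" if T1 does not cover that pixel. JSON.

T0:
  2·area = 92
  edge (20, 4)→(4, 6): d=(-16,2) right/bottom  bias=-1
  edge (4, 6)→(6, 0): d=(2,-6) top-left  bias=+0
  edge (6, 0)→(20, 4): d=(14,4) right/bottom  bias=-1
    (3,0)@(7, 1): e=[74,8,10] → █
    (4,0)@(9, 1): e=[70,20,2] → █
    (5,0)@(11, 1): e=[66,32,-6] → ·
    (2,1)@(5, 3): e=[46,0,46] → █  [on edge]
    (5,1)@(11, 3): e=[34,36,22] → █
    (6,1)@(13, 3): e=[30,48,14] → █
    (7,1)@(15, 3): e=[26,60,6] → █
    (8,1)@(17, 3): e=[22,72,-2] → ·
    (2,2)@(5, 5): e=[14,4,74] → █
    (6,2)@(13, 5): e=[-2,52,42] → ·
    (7,2)@(15, 5): e=[-6,64,34] → ·
    (2,3)@(5, 7): e=[-18,8,102] → ·
    (1,4)@(3, 9): e=[-46,0,138] → ·  [on edge]
  covered (12 px):
    · · · █ █ · · · · · ·
    · · █ █ █ █ █ █ · · ·
    · · █ █ █ █ · · · · ·
    · · · · · · · · · · ·
    · · · · · · · · · · ·
T1:
  2·area = 14
  edge (14, 8)→(12, 6): d=(-2,-2) top-left  bias=+0
  edge (12, 6)→(16, 3): d=(4,-3) top-left  bias=+0
  edge (16, 3)→(14, 8): d=(-2,5) right/bottom  bias=-1
    (3,0)@(7, 1): e=[0,-35,49] → ·  [on edge]
    (4,1)@(9, 3): e=[0,-21,35] → ·  [on edge]
    (5,2)@(11, 5): e=[0,-7,21] → ·  [on edge]
    (7,2)@(15, 5): e=[8,5,1] → █
    (8,2)@(17, 5): e=[12,11,-9] → ·
    (6,3)@(13, 7): e=[0,7,7] → █  [on edge]
    (7,3)@(15, 7): e=[4,13,-3] → ·
    (6,4)@(13, 9): e=[-4,15,3] → ·
    (7,4)@(15, 9): e=[0,21,-7] → ·  [on edge]
  covered (2 px):
    · · · · · · · · · · ·
    · · · · · · · · · · ·
    · · · · · · · █ · · ·
    · · · · · · █ · · · ·
    · · · · · · · · · · ·

Result: [7,7,0]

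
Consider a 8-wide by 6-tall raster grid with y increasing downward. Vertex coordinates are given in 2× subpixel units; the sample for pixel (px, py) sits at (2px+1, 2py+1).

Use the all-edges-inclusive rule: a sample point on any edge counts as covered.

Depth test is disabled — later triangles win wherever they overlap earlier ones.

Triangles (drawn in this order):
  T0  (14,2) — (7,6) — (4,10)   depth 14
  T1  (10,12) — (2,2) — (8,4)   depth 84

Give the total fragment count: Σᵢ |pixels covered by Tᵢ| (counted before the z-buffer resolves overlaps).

T0:
  2·area = 16  (B↔C swapped to make it positive)
  edge (14, 2)→(4, 10): d=(-10,8) inclusive
  edge (4, 10)→(7, 6): d=(3,-4) inclusive
  edge (7, 6)→(14, 2): d=(7,-4) inclusive
    (4,2)@(9, 5): e=[10,5,1] → #
    (5,2)@(11, 5): e=[-6,13,9] → ·
    (3,3)@(7, 7): e=[6,3,7] → #
    (4,3)@(9, 7): e=[-10,11,15] → ·
    (2,4)@(5, 9): e=[2,1,13] → #
    (3,4)@(7, 9): e=[-14,9,21] → ·
    (2,5)@(5, 11): e=[-18,7,27] → ·
  covered (3 px):
    · · · · · · · ·
    · · · · · · · ·
    · · · · # · · ·
    · · · # · · · ·
    · · # · · · · ·
    · · · · · · · ·
T1:
  2·area = 44
  edge (10, 12)→(2, 2): d=(-8,-10) inclusive
  edge (2, 2)→(8, 4): d=(6,2) inclusive
  edge (8, 4)→(10, 12): d=(2,8) inclusive
    (1,1)@(3, 3): e=[2,4,38] → #
    (2,1)@(5, 3): e=[22,0,22] → #  [on edge]
    (3,1)@(7, 3): e=[42,-4,6] → ·
    (1,2)@(3, 5): e=[-14,16,42] → ·
    (2,2)@(5, 5): e=[6,12,26] → #
    (3,2)@(7, 5): e=[26,8,10] → #
    (4,2)@(9, 5): e=[46,4,-6] → ·
    (5,2)@(11, 5): e=[66,0,-22] → ·  [on edge]
    (2,3)@(5, 7): e=[-10,24,30] → ·
    (3,3)@(7, 7): e=[10,20,14] → #
    (4,3)@(9, 7): e=[30,16,-2] → ·
    (3,4)@(7, 9): e=[-6,32,18] → ·
  covered (6 px):
    · · · · · · · ·
    · # # · · · · ·
    · · # # · · · ·
    · · · # · · · ·
    · · · · # · · ·
    · · · · · · · ·

Answer: 9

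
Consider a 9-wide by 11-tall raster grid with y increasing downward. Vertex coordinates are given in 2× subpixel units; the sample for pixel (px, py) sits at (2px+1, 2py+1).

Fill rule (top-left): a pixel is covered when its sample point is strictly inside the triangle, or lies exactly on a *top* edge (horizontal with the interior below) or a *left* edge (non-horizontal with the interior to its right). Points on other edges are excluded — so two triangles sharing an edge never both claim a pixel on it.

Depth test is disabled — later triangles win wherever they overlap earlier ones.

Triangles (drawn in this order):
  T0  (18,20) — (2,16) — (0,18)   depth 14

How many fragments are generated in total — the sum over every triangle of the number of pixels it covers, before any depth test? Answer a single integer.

T0:
  2·area = 40  (B↔C swapped to make it positive)
  edge (18, 20)→(0, 18): d=(-18,-2) top-left  bias=+0
  edge (0, 18)→(2, 16): d=(2,-2) top-left  bias=+0
  edge (2, 16)→(18, 20): d=(16,4) right/bottom  bias=-1
    (8,0)@(17, 1): e=[340,0,-300] → ·  [on edge]
    (7,1)@(15, 3): e=[300,0,-260] → ·  [on edge]
    (6,2)@(13, 5): e=[260,0,-220] → ·  [on edge]
    (5,3)@(11, 7): e=[220,0,-180] → ·  [on edge]
    (4,4)@(9, 9): e=[180,0,-140] → ·  [on edge]
    (3,5)@(7, 11): e=[140,0,-100] → ·  [on edge]
    (2,6)@(5, 13): e=[100,0,-60] → ·  [on edge]
    (1,7)@(3, 15): e=[60,0,-20] → ·  [on edge]
    (0,8)@(1, 17): e=[20,0,20] → #  [on edge]
    (1,8)@(3, 17): e=[24,4,12] → #
    (2,8)@(5, 17): e=[28,8,4] → #
    (3,8)@(7, 17): e=[32,12,-4] → ·
    (4,9)@(9, 19): e=[0,20,20] → #  [on edge]
  covered (6 px):
    · · · · · · · · ·
    · · · · · · · · ·
    · · · · · · · · ·
    · · · · · · · · ·
    · · · · · · · · ·
    · · · · · · · · ·
    · · · · · · · · ·
    · · · · · · · · ·
    # # # · · · · · ·
    · · · · # # # · ·
    · · · · · · · · ·

Result: 6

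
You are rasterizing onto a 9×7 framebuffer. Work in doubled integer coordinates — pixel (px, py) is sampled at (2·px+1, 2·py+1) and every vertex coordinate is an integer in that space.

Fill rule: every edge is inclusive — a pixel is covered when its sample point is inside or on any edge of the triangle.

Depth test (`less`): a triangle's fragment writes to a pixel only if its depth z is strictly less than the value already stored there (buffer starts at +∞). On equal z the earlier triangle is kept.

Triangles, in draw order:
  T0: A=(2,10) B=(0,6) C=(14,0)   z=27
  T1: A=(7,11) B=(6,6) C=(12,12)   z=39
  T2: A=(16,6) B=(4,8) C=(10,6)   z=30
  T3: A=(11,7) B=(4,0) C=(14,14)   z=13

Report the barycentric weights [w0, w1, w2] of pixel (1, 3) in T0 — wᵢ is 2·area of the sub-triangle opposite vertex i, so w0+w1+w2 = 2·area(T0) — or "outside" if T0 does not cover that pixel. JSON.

T0:
  2·area = 68
  edge (2, 10)→(0, 6): d=(-2,-4) inclusive
  edge (0, 6)→(14, 0): d=(14,-6) inclusive
  edge (14, 0)→(2, 10): d=(-12,10) inclusive
    (3,1)@(7, 3): e=[34,0,34] → X  [on edge]
    (4,1)@(9, 3): e=[42,12,14] → X
    (5,1)@(11, 3): e=[50,24,-6] → .
    (1,2)@(3, 5): e=[14,4,50] → X
    (2,2)@(5, 5): e=[22,16,30] → X
    (4,2)@(9, 5): e=[38,40,-10] → .
    (0,3)@(1, 7): e=[2,20,46] → X
    (3,3)@(7, 7): e=[26,56,-14] → .
    (0,4)@(1, 9): e=[-2,48,22] → .
    (1,4)@(3, 9): e=[6,60,2] → X
    (2,4)@(5, 9): e=[14,72,-18] → .
    (1,5)@(3, 11): e=[2,88,-22] → .
  covered (9 px):
    . . . . . . . . .
    . . . X X . . . .
    . X X X . . . . .
    X X X . . . . . .
    . X . . . . . . .
    . . . . . . . . .
    . . . . . . . . .
T1:
  2·area = 24
  edge (7, 11)→(6, 6): d=(-1,-5) inclusive
  edge (6, 6)→(12, 12): d=(6,6) inclusive
  edge (12, 12)→(7, 11): d=(-5,-1) inclusive
    (0,0)@(1, 1): e=[-20,0,44] → .  [on edge]
    (2,0)@(5, 1): e=[0,-24,48] → .  [on edge]
    (1,1)@(3, 3): e=[-12,0,36] → .  [on edge]
    (2,2)@(5, 5): e=[-4,0,28] → .  [on edge]
    (3,3)@(7, 7): e=[4,0,20] → X  [on edge]
    (4,3)@(9, 7): e=[14,-12,22] → .
    (3,4)@(7, 9): e=[2,12,10] → X
    (4,4)@(9, 9): e=[12,0,12] → X  [on edge]
    (5,4)@(11, 9): e=[22,-12,14] → .
    (3,5)@(7, 11): e=[0,24,0] → X  [on edge]
    (5,5)@(11, 11): e=[20,0,4] → X  [on edge]
    (6,5)@(13, 11): e=[30,-12,6] → .
    (6,6)@(13, 13): e=[28,0,-4] → .  [on edge]
    (8,6)@(17, 13): e=[48,-24,0] → .  [on edge]
  covered (6 px):
    . . . . . . . . .
    . . . . . . . . .
    . . . . . . . . .
    . . . X . . . . .
    . . . X X . . . .
    . . . X X X . . .
    . . . . . . . . .
T2:
  2·area = 12
  edge (16, 6)→(4, 8): d=(-12,2) inclusive
  edge (4, 8)→(10, 6): d=(6,-2) inclusive
  edge (10, 6)→(16, 6): d=(6,0) inclusive
    (6,2)@(13, 5): e=[18,0,-6] → .  [on edge]
    (3,3)@(7, 7): e=[6,0,6] → X  [on edge]
    (4,3)@(9, 7): e=[2,4,6] → X
    (5,3)@(11, 7): e=[-2,8,6] → .
    (0,4)@(1, 9): e=[-6,0,18] → .  [on edge]
    (3,4)@(7, 9): e=[-18,12,18] → .
    (4,4)@(9, 9): e=[-22,16,18] → .
  covered (2 px):
    . . . . . . . . .
    . . . . . . . . .
    . . . . . . . . .
    . . . X X . . . .
    . . . . . . . . .
    . . . . . . . . .
    . . . . . . . . .
T3:
  2·area = 28  (B↔C swapped to make it positive)
  edge (11, 7)→(14, 14): d=(3,7) inclusive
  edge (14, 14)→(4, 0): d=(-10,-14) inclusive
  edge (4, 0)→(11, 7): d=(7,7) inclusive
    (2,0)@(5, 1): e=[24,4,0] → X  [on edge]
    (3,0)@(7, 1): e=[10,32,-14] → .
    (2,1)@(5, 3): e=[30,-16,14] → .
    (3,1)@(7, 3): e=[16,12,0] → X  [on edge]
    (4,1)@(9, 3): e=[2,40,-14] → .
    (3,2)@(7, 5): e=[22,-8,14] → .
    (4,2)@(9, 5): e=[8,20,0] → X  [on edge]
    (5,2)@(11, 5): e=[-6,48,-14] → .
    (4,3)@(9, 7): e=[14,0,14] → X  [on edge]
    (5,3)@(11, 7): e=[0,28,0] → X  [on edge]
    (6,3)@(13, 7): e=[-14,56,-14] → .
    (4,4)@(9, 9): e=[20,-20,28] → .
    (6,4)@(13, 9): e=[-8,36,0] → .  [on edge]
    (7,5)@(15, 11): e=[-16,44,0] → .  [on edge]
    (8,6)@(17, 13): e=[-24,52,0] → .  [on edge]
  covered (6 px):
    . . X . . . . . .
    . . . X . . . . .
    . . . . X . . . .
    . . . . X X . . .
    . . . . . X . . .
    . . . . . . . . .
    . . . . . . . . .

Final: [32,26,10]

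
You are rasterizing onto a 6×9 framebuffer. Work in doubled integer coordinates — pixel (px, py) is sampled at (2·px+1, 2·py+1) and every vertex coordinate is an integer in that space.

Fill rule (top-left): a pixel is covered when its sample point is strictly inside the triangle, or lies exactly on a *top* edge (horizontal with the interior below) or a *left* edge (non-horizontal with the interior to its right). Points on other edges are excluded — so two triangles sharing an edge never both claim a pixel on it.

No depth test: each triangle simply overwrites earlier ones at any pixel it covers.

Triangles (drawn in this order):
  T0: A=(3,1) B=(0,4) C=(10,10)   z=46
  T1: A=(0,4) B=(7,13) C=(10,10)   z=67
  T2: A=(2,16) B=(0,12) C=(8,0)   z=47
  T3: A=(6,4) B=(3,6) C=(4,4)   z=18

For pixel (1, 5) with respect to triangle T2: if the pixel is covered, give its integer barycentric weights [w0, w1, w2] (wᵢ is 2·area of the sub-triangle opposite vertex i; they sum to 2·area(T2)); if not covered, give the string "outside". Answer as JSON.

T0:
  2·area = 48  (B↔C swapped to make it positive)
  edge (3, 1)→(10, 10): d=(7,9) right/bottom  bias=-1
  edge (10, 10)→(0, 4): d=(-10,-6) top-left  bias=+0
  edge (0, 4)→(3, 1): d=(3,-3) top-left  bias=+0
    (1,0)@(3, 1): e=[0,48,0] → ·  [on edge]
    (0,1)@(1, 3): e=[32,16,0] → #  [on edge]
    (1,1)@(3, 3): e=[14,28,6] → #
    (2,1)@(5, 3): e=[-4,40,12] → ·
    (0,2)@(1, 5): e=[46,-4,6] → ·
    (1,2)@(3, 5): e=[28,8,12] → #
    (2,2)@(5, 5): e=[10,20,18] → #
    (3,2)@(7, 5): e=[-8,32,24] → ·
    (1,3)@(3, 7): e=[42,-12,18] → ·
    (2,3)@(5, 7): e=[24,0,24] → #  [on edge]
    (3,3)@(7, 7): e=[6,12,30] → #
    (4,3)@(9, 7): e=[-12,24,36] → ·
  covered (7 px):
    · · · · · ·
    # # · · · ·
    · # # · · ·
    · · # # · ·
    · · · · # ·
    · · · · · ·
    · · · · · ·
    · · · · · ·
    · · · · · ·
T1:
  2·area = 48  (B↔C swapped to make it positive)
  edge (0, 4)→(10, 10): d=(10,6) right/bottom  bias=-1
  edge (10, 10)→(7, 13): d=(-3,3) right/bottom  bias=-1
  edge (7, 13)→(0, 4): d=(-7,-9) top-left  bias=+0
    (0,2)@(1, 5): e=[4,42,2] → #
    (1,2)@(3, 5): e=[-8,36,20] → ·
    (0,3)@(1, 7): e=[24,36,-12] → ·
    (1,3)@(3, 7): e=[12,30,6] → #
    (2,3)@(5, 7): e=[0,24,24] → ·  [on edge]
    (1,4)@(3, 9): e=[32,24,-8] → ·
    (2,4)@(5, 9): e=[20,18,10] → #
    (3,4)@(7, 9): e=[8,12,28] → #
    (4,4)@(9, 9): e=[-4,6,46] → ·
    (5,4)@(11, 9): e=[-16,0,64] → ·  [on edge]
    (2,5)@(5, 11): e=[40,12,-4] → ·
    (3,5)@(7, 11): e=[28,6,14] → #
    (4,5)@(9, 11): e=[16,0,32] → ·  [on edge]
    (3,6)@(7, 13): e=[48,0,0] → ·  [on edge]
    (2,7)@(5, 15): e=[80,0,-32] → ·  [on edge]
    (1,8)@(3, 17): e=[112,0,-64] → ·  [on edge]
  covered (5 px):
    · · · · · ·
    · · · · · ·
    # · · · · ·
    · # · · · ·
    · · # # · ·
    · · · # · ·
    · · · · · ·
    · · · · · ·
    · · · · · ·
T2:
  2·area = 56
  edge (2, 16)→(0, 12): d=(-2,-4) top-left  bias=+0
  edge (0, 12)→(8, 0): d=(8,-12) top-left  bias=+0
  edge (8, 0)→(2, 16): d=(-6,16) right/bottom  bias=-1
    (2,2)@(5, 5): e=[34,4,18] → #
    (3,2)@(7, 5): e=[42,28,-14] → ·
    (2,3)@(5, 7): e=[30,20,6] → #
    (3,3)@(7, 7): e=[38,44,-26] → ·
    (1,4)@(3, 9): e=[18,12,26] → #
    (2,4)@(5, 9): e=[26,36,-6] → ·
    (0,5)@(1, 11): e=[6,4,46] → #
    (2,5)@(5, 11): e=[22,52,-18] → ·
    (0,6)@(1, 13): e=[2,20,34] → #
    (2,6)@(5, 13): e=[18,68,-30] → ·
    (0,7)@(1, 15): e=[-2,36,22] → ·
    (1,7)@(3, 15): e=[6,60,-10] → ·
  covered (7 px):
    · · · · · ·
    · · · · · ·
    · · # · · ·
    · · # · · ·
    · # · · · ·
    # # · · · ·
    # # · · · ·
    · · · · · ·
    · · · · · ·
T3:
  2·area = 4
  edge (6, 4)→(3, 6): d=(-3,2) right/bottom  bias=-1
  edge (3, 6)→(4, 4): d=(1,-2) top-left  bias=+0
  edge (4, 4)→(6, 4): d=(2,0) top-left  bias=+0
  covered (0 px):
    · · · · · ·
    · · · · · ·
    · · · · · ·
    · · · · · ·
    · · · · · ·
    · · · · · ·
    · · · · · ·
    · · · · · ·
    · · · · · ·

Final: [28,14,14]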